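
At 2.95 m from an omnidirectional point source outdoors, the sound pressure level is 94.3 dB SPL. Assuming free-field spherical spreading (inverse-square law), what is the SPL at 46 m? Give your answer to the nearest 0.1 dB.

Free-field point source: level drops by 20·log₁₀ of the distance ratio.
ΔL = −20·log₁₀(46/2.95) = -23.86 dB, so L₂ = 94.3 + (-23.86) = 70.4 dB SPL.

70.4 dB SPL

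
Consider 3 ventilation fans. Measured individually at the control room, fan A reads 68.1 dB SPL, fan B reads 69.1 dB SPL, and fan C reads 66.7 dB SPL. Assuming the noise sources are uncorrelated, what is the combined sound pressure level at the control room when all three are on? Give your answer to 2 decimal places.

72.85 dB SPL

Add the sources as powers (linear), then convert back to dB:
L_total = 10·log₁₀(10^(68.1/10) + 10^(69.1/10) + 10^(66.7/10)) = 10·log₁₀(19260000) = 72.85 dB SPL.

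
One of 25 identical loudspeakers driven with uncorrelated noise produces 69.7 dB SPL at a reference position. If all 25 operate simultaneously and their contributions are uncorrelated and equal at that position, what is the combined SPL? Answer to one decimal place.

25 equal incoherent sources raise the level by 10·log₁₀(25) = 13.98 dB.
L_total = 69.7 + 13.98 = 83.7 dB SPL.

83.7 dB SPL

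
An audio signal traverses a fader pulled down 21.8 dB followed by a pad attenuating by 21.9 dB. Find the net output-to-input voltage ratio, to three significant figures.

0.00653

Net gain = (−21.8) + (−21.9) = -43.7 dB.
Voltage ratio = 10^(-43.7/20) = 0.00653.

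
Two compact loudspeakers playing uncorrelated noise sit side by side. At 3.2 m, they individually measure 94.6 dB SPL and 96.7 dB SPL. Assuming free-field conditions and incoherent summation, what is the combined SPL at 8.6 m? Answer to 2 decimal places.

Combined at 3.2 m: 10·log₁₀(10^(94.6/10)+10^(96.7/10)) = 98.786 dB SPL.
Then apply −20·log₁₀(8.6/3.2) = -8.587 dB → 90.20 dB SPL.

90.20 dB SPL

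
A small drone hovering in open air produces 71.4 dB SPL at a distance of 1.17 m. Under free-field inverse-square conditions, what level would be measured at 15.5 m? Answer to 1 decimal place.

Inverse-square spreading gives ΔL = −20·log₁₀(d₂/d₁).
ΔL = −20·log₁₀(15.5/1.17) = -22.44 dB, so L₂ = 71.4 + (-22.44) = 49.0 dB SPL.

49.0 dB SPL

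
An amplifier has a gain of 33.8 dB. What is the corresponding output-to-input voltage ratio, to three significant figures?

49.0

Voltage ratio = 10^(dB/20).
10^(33.8/20) = 10^(1.690) = 49.0.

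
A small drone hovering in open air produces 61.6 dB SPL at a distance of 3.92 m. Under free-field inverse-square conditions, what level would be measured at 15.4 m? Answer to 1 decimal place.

49.7 dB SPL

For a point source in a free field, ΔL = −20·log₁₀(d₂/d₁).
ΔL = −20·log₁₀(15.4/3.92) = -11.88 dB, so L₂ = 61.6 + (-11.88) = 49.7 dB SPL.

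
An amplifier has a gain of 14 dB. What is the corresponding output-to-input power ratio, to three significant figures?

Power ratio = 10^(dB/10).
10^(14/10) = 10^(1.400) = 25.1.

25.1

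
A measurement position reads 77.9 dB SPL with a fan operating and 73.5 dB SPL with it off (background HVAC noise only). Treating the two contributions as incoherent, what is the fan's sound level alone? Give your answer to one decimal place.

Remove the background by subtracting linear intensities:
L_src = 10·log₁₀(10^(77.9/10) − 10^(73.5/10)) = 10·log₁₀(39270000) = 75.9 dB SPL.

75.9 dB SPL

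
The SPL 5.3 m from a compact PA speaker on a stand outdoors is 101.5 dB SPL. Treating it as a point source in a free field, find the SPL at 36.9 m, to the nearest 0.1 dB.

For a point source in a free field, ΔL = −20·log₁₀(d₂/d₁).
ΔL = −20·log₁₀(36.9/5.3) = -16.86 dB, so L₂ = 101.5 + (-16.86) = 84.6 dB SPL.

84.6 dB SPL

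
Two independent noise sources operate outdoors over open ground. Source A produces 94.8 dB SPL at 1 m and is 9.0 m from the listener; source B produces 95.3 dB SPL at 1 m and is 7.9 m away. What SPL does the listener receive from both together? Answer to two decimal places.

At the listener: L_A = 94.8 − 20·log₁₀(9.0) = 75.715 dB; L_B = 95.3 − 20·log₁₀(7.9) = 77.347 dB.
Combined: 10·log₁₀(10^(75.715/10)+10^(77.347/10)) = 79.62 dB SPL.

79.62 dB SPL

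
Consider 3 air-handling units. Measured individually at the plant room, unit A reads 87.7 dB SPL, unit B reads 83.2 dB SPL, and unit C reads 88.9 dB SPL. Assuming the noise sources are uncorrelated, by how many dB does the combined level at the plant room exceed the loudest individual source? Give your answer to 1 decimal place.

3.1 dB

Uncorrelated sources add in intensity (power), not in dB.
L_total = 10·log₁₀(10^(87.7/10) + 10^(83.2/10) + 10^(88.9/10)) = 91.97 dB SPL.
Excess over the loudest (88.9 dB): 91.97 − 88.9 = 3.1 dB.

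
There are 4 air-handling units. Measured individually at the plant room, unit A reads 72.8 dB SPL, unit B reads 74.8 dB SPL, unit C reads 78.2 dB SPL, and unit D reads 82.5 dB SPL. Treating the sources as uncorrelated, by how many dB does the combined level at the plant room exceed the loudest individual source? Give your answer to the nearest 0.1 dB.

2.2 dB

Uncorrelated sources add in intensity (power), not in dB.
L_total = 10·log₁₀(10^(72.8/10) + 10^(74.8/10) + 10^(78.2/10) + 10^(82.5/10)) = 84.67 dB SPL.
Excess over the loudest (82.5 dB): 84.67 − 82.5 = 2.2 dB.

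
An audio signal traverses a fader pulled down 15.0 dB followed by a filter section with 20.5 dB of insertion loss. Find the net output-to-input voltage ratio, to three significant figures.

Net gain = (−15.0) + (−20.5) = -35.5 dB.
Voltage ratio = 10^(-35.5/20) = 0.0168.

0.0168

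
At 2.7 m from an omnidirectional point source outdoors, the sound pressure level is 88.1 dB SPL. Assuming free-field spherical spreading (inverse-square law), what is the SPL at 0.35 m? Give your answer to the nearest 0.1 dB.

For a point source in a free field, ΔL = −20·log₁₀(d₂/d₁).
ΔL = −20·log₁₀(0.35/2.7) = 17.75 dB, so L₂ = 88.1 + (17.75) = 105.8 dB SPL.

105.8 dB SPL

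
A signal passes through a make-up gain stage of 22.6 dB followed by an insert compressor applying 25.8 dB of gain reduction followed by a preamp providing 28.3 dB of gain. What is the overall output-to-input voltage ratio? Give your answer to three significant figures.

18.0

Net gain = 22.6 + (−25.8) + 28.3 = 25.1 dB.
Voltage ratio = 10^(25.1/20) = 18.0.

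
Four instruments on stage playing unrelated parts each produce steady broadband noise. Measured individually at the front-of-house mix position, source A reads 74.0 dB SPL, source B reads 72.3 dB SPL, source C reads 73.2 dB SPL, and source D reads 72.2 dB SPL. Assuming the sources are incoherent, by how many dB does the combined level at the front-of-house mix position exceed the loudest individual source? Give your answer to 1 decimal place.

5.0 dB

Uncorrelated sources add in intensity (power), not in dB.
L_total = 10·log₁₀(10^(74.0/10) + 10^(72.3/10) + 10^(73.2/10) + 10^(72.2/10)) = 79.01 dB SPL.
Excess over the loudest (74.0 dB): 79.01 − 74.0 = 5.0 dB.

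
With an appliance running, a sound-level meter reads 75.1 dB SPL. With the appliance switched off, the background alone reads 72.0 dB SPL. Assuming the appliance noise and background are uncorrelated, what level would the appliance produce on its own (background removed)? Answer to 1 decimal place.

Subtract intensities: L_src = 10·log₁₀(10^(L_total/10) − 10^(L_bg/10)).
L_src = 10·log₁₀(10^(75.1/10) − 10^(72.0/10)) = 10·log₁₀(16510000) = 72.2 dB SPL.

72.2 dB SPL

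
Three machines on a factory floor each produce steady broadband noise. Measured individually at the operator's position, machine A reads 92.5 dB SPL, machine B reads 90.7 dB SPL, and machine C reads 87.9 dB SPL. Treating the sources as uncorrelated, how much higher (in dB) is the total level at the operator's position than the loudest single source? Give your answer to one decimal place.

3.0 dB

Add the sources as powers (linear), then convert back to dB:
L_total = 10·log₁₀(10^(92.5/10) + 10^(90.7/10) + 10^(87.9/10)) = 95.53 dB SPL.
Excess over the loudest (92.5 dB): 95.53 − 92.5 = 3.0 dB.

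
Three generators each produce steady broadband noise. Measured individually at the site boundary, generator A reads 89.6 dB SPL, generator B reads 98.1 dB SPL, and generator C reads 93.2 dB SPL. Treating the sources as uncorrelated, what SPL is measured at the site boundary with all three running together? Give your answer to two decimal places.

99.76 dB SPL

Incoherent sources sum as intensities:
L_total = 10·log₁₀(10^(89.6/10) + 10^(98.1/10) + 10^(93.2/10)) = 10·log₁₀(9458000000) = 99.76 dB SPL.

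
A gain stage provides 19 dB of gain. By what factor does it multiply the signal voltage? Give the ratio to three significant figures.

Voltage ratio = 10^(dB/20).
10^(19/20) = 10^(0.9500) = 8.91.

8.91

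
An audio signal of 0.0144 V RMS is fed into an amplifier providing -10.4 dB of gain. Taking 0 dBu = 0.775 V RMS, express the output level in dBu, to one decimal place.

-45.0 dBu

Input level: 20·log₁₀(0.0144/0.775) = -34.62 dBu.
Output: -34.62 − 10.4 = -45.0 dBu.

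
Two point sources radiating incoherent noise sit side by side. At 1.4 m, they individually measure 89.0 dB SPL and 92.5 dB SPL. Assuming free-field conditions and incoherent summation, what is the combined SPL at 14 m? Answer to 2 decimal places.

74.10 dB SPL

Combined at 1.4 m: 10·log₁₀(10^(89.0/10)+10^(92.5/10)) = 94.104 dB SPL.
Then apply −20·log₁₀(14/1.4) = -20.000 dB → 74.10 dB SPL.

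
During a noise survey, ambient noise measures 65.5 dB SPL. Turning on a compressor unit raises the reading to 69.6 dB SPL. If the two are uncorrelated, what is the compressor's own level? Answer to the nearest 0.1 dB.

67.5 dB SPL

Remove the background by subtracting linear intensities:
L_src = 10·log₁₀(10^(69.6/10) − 10^(65.5/10)) = 10·log₁₀(5572000) = 67.5 dB SPL.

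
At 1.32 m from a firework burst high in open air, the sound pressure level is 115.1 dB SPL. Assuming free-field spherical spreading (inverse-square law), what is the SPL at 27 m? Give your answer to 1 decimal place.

88.9 dB SPL

Inverse-square spreading gives ΔL = −20·log₁₀(d₂/d₁).
ΔL = −20·log₁₀(27/1.32) = -26.22 dB, so L₂ = 115.1 + (-26.22) = 88.9 dB SPL.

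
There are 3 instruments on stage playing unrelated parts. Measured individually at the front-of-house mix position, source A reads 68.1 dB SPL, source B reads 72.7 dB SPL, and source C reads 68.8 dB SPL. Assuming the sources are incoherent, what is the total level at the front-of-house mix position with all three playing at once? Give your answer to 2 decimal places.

75.14 dB SPL

Incoherent sources sum as intensities:
L_total = 10·log₁₀(10^(68.1/10) + 10^(72.7/10) + 10^(68.8/10)) = 10·log₁₀(32660000) = 75.14 dB SPL.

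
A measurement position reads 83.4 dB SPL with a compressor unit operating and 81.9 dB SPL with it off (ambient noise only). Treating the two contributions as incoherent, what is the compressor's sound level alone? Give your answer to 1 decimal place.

Background correction is a power subtraction:
L_src = 10·log₁₀(10^(83.4/10) − 10^(81.9/10)) = 10·log₁₀(63890000) = 78.1 dB SPL.

78.1 dB SPL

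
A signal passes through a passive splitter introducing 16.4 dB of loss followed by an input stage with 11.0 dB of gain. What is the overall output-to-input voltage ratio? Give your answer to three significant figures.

0.537

Net gain = (−16.4) + 11.0 = -5.4 dB.
Voltage ratio = 10^(-5.4/20) = 0.537.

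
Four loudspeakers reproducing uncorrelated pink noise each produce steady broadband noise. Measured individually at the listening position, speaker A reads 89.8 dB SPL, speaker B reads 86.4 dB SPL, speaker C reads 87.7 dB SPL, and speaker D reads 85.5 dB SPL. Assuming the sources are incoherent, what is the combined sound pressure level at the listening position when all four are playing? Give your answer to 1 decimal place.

Incoherent sources sum as intensities:
L_total = 10·log₁₀(10^(89.8/10) + 10^(86.4/10) + 10^(87.7/10) + 10^(85.5/10)) = 10·log₁₀(2335000000) = 93.7 dB SPL.

93.7 dB SPL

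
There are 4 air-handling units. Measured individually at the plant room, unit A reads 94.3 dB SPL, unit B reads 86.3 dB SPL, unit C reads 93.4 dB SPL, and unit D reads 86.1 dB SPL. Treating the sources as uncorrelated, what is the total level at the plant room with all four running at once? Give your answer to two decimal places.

97.57 dB SPL

Uncorrelated sources add in intensity (power), not in dB.
L_total = 10·log₁₀(10^(94.3/10) + 10^(86.3/10) + 10^(93.4/10) + 10^(86.1/10)) = 10·log₁₀(5713000000) = 97.57 dB SPL.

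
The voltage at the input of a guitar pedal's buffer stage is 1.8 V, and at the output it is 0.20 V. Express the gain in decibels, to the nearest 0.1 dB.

-19.1 dB

Voltage is an amplitude quantity, so gain = 20·log₁₀(V_out/V_in).
20·log₁₀(0.20/1.8) = 20·log₁₀(0.1111) = -19.1 dB.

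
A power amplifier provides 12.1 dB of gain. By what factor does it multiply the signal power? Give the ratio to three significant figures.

Power ratio = 10^(dB/10).
10^(12.1/10) = 10^(1.210) = 16.2.

16.2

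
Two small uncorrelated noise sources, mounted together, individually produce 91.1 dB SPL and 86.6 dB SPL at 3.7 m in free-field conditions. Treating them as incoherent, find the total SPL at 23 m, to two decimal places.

Combined at 3.7 m: 10·log₁₀(10^(91.1/10)+10^(86.6/10)) = 92.419 dB SPL.
Then apply −20·log₁₀(23/3.7) = -15.871 dB → 76.55 dB SPL.

76.55 dB SPL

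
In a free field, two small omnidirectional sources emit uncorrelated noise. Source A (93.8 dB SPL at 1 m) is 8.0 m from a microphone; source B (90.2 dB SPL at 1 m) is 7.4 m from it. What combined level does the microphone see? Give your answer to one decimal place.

At the listener: L_A = 93.8 − 20·log₁₀(8.0) = 75.74 dB; L_B = 90.2 − 20·log₁₀(7.4) = 72.82 dB.
Combined: 10·log₁₀(10^(75.74/10)+10^(72.82/10)) = 77.5 dB SPL.

77.5 dB SPL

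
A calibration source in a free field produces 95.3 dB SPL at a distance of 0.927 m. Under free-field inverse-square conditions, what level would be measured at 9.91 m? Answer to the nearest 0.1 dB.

74.7 dB SPL

Free-field point source: level drops by 20·log₁₀ of the distance ratio.
ΔL = −20·log₁₀(9.91/0.927) = -20.58 dB, so L₂ = 95.3 + (-20.58) = 74.7 dB SPL.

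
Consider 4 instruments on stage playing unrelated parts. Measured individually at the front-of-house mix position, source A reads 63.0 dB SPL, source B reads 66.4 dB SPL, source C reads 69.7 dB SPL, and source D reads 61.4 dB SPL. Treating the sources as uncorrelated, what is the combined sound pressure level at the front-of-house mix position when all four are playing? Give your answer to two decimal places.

Incoherent sources sum as intensities:
L_total = 10·log₁₀(10^(63.0/10) + 10^(66.4/10) + 10^(69.7/10) + 10^(61.4/10)) = 10·log₁₀(17070000) = 72.32 dB SPL.

72.32 dB SPL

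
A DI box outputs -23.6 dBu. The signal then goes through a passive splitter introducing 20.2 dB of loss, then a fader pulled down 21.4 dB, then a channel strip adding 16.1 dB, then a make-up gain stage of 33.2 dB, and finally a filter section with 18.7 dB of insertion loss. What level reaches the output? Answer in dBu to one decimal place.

-34.6 dBu

In dB, series stages simply add:
-23.6 − 20.2 − 21.4 + 16.1 + 33.2 − 18.7 = -34.6 dBu.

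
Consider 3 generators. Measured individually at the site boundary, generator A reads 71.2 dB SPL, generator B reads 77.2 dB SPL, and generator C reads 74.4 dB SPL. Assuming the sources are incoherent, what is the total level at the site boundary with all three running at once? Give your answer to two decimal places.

Uncorrelated sources add in intensity (power), not in dB.
L_total = 10·log₁₀(10^(71.2/10) + 10^(77.2/10) + 10^(74.4/10)) = 10·log₁₀(93210000) = 79.69 dB SPL.

79.69 dB SPL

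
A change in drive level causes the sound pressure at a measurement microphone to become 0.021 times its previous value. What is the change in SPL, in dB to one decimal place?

-33.6 dB

Sound pressure is an amplitude quantity: ΔL = 20·log₁₀(p₂/p₁).
20·log₁₀(0.021) = -33.6 dB.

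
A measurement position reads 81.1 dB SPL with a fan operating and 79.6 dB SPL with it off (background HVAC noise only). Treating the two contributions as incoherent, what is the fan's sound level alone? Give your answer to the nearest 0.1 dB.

Background correction is a power subtraction:
L_src = 10·log₁₀(10^(81.1/10) − 10^(79.6/10)) = 10·log₁₀(37620000) = 75.8 dB SPL.

75.8 dB SPL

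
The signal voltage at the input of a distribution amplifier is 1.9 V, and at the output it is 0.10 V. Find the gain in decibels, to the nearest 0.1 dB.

For a voltage ratio, dB = 20·log₁₀(V₂/V₁).
20·log₁₀(0.10/1.9) = 20·log₁₀(0.05263) = -25.6 dB.

-25.6 dB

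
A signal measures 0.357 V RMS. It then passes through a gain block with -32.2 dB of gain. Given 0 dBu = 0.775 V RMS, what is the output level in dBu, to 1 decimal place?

-38.9 dBu

Input level: 20·log₁₀(0.357/0.775) = -6.73 dBu.
Output: -6.73 − 32.2 = -38.9 dBu.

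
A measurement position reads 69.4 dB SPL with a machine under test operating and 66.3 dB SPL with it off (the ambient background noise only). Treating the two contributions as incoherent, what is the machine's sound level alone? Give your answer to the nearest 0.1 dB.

66.5 dB SPL

Subtract intensities: L_src = 10·log₁₀(10^(L_total/10) − 10^(L_bg/10)).
L_src = 10·log₁₀(10^(69.4/10) − 10^(66.3/10)) = 10·log₁₀(4444000) = 66.5 dB SPL.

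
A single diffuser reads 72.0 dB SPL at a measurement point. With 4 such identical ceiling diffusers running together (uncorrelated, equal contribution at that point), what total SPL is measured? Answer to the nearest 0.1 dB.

78.0 dB SPL

4 equal incoherent sources raise the level by 10·log₁₀(4) = 6.02 dB.
L_total = 72.0 + 6.02 = 78.0 dB SPL.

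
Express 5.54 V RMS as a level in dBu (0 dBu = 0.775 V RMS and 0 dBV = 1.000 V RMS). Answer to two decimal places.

+17.08 dBu

dBu = 20·log₁₀(V / 0.775 V).
20·log₁₀(5.54/0.775) = +17.08 dBu.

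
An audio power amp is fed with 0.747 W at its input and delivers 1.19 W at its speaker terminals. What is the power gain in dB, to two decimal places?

2.02 dB

Power is a power quantity, so gain = 10·log₁₀(P_out/P_in).
10·log₁₀(1.19/0.747) = 10·log₁₀(1.593) = 2.02 dB.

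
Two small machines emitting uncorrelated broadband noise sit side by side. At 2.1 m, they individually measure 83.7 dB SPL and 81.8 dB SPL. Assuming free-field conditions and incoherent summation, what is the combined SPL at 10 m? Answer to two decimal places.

Combined at 2.1 m: 10·log₁₀(10^(83.7/10)+10^(81.8/10)) = 85.863 dB SPL.
Then apply −20·log₁₀(10/2.1) = -13.556 dB → 72.31 dB SPL.

72.31 dB SPL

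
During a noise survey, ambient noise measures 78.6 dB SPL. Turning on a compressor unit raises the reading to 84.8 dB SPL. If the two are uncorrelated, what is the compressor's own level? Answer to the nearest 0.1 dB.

Subtract intensities: L_src = 10·log₁₀(10^(L_total/10) − 10^(L_bg/10)).
L_src = 10·log₁₀(10^(84.8/10) − 10^(78.6/10)) = 10·log₁₀(229600000) = 83.6 dB SPL.

83.6 dB SPL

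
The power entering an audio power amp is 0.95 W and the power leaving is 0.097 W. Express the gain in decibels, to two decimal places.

-9.91 dB

Power ratio → dB uses the 10·log₁₀ form:
10·log₁₀(0.097/0.95) = 10·log₁₀(0.1021) = -9.91 dB.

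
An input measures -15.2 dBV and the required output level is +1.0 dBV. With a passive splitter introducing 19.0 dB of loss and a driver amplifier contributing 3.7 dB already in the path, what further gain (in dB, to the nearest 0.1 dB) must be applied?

The required make-up gain is the shortfall in the dB sum.
G = +1.0 − (-15.2) + 19.0 − 3.7 = 31.5 dB.

31.5 dB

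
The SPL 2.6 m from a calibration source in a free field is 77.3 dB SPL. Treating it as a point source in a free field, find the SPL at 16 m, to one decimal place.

61.5 dB SPL

Free-field point source: level drops by 20·log₁₀ of the distance ratio.
ΔL = −20·log₁₀(16/2.6) = -15.78 dB, so L₂ = 77.3 + (-15.78) = 61.5 dB SPL.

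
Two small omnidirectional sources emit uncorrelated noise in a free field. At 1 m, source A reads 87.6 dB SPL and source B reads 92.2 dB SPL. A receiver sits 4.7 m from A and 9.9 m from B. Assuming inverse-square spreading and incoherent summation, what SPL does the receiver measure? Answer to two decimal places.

At the listener: L_A = 87.6 − 20·log₁₀(4.7) = 74.158 dB; L_B = 92.2 − 20·log₁₀(9.9) = 72.287 dB.
Combined: 10·log₁₀(10^(74.158/10)+10^(72.287/10)) = 76.33 dB SPL.

76.33 dB SPL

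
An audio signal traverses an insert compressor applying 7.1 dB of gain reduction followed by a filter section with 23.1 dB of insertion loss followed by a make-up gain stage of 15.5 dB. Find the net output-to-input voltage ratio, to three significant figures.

Net gain = (−7.1) + (−23.1) + 15.5 = -14.7 dB.
Voltage ratio = 10^(-14.7/20) = 0.184.

0.184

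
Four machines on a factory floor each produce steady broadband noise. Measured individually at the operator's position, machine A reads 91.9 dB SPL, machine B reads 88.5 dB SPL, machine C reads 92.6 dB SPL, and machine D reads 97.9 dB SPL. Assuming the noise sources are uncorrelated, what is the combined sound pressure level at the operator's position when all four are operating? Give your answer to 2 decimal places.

Incoherent sources sum as intensities:
L_total = 10·log₁₀(10^(91.9/10) + 10^(88.5/10) + 10^(92.6/10) + 10^(97.9/10)) = 10·log₁₀(10242000000) = 100.10 dB SPL.

100.10 dB SPL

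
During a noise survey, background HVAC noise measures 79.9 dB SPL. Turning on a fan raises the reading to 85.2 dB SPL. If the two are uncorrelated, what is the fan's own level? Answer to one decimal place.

83.7 dB SPL

Subtract intensities: L_src = 10·log₁₀(10^(L_total/10) − 10^(L_bg/10)).
L_src = 10·log₁₀(10^(85.2/10) − 10^(79.9/10)) = 10·log₁₀(233400000) = 83.7 dB SPL.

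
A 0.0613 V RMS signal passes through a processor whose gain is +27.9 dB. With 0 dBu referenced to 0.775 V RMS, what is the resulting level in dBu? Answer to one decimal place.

Input level: 20·log₁₀(0.0613/0.775) = -22.04 dBu.
Output: -22.04 + 27.9 = +5.9 dBu.

+5.9 dBu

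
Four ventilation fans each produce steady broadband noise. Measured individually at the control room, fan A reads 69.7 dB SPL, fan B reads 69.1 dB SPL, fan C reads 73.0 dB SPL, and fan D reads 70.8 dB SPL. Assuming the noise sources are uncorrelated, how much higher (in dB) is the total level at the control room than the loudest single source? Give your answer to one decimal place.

Add the sources as powers (linear), then convert back to dB:
L_total = 10·log₁₀(10^(69.7/10) + 10^(69.1/10) + 10^(73.0/10) + 10^(70.8/10)) = 76.94 dB SPL.
Excess over the loudest (73.0 dB): 76.94 − 73.0 = 3.9 dB.

3.9 dB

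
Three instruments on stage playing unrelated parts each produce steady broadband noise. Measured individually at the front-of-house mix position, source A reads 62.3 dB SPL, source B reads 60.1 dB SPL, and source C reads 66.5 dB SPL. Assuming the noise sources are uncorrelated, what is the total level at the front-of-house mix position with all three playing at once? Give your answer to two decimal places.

Incoherent sources sum as intensities:
L_total = 10·log₁₀(10^(62.3/10) + 10^(60.1/10) + 10^(66.5/10)) = 10·log₁₀(7188000) = 68.57 dB SPL.

68.57 dB SPL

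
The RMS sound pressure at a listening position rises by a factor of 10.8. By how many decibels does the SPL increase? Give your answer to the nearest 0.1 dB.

Sound pressure is an amplitude quantity: ΔL = 20·log₁₀(p₂/p₁).
20·log₁₀(10.8) = 20.7 dB.

20.7 dB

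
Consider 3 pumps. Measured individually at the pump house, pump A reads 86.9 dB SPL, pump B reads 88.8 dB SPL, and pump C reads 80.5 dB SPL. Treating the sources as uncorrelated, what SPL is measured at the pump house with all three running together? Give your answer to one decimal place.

91.3 dB SPL

Uncorrelated sources add in intensity (power), not in dB.
L_total = 10·log₁₀(10^(86.9/10) + 10^(88.8/10) + 10^(80.5/10)) = 10·log₁₀(1361000000) = 91.3 dB SPL.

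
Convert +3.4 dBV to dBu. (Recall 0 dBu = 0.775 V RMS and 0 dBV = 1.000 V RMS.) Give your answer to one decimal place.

+5.6 dBu

The offset between the scales is 20·log₁₀(0.775/1.000) = −2.214 dB.
So dBu = +3.4 + 2.214 = +5.6 dBu.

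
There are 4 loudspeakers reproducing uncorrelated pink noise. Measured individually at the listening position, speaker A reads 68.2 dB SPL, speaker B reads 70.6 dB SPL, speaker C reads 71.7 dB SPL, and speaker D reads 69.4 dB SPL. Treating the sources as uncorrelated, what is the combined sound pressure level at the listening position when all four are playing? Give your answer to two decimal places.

76.19 dB SPL

Add the sources as powers (linear), then convert back to dB:
L_total = 10·log₁₀(10^(68.2/10) + 10^(70.6/10) + 10^(71.7/10) + 10^(69.4/10)) = 10·log₁₀(41590000) = 76.19 dB SPL.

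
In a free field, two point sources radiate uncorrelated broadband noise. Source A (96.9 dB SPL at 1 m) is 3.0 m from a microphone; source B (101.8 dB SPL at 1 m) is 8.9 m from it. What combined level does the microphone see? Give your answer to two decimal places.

At the listener: L_A = 96.9 − 20·log₁₀(3.0) = 87.358 dB; L_B = 101.8 − 20·log₁₀(8.9) = 82.812 dB.
Combined: 10·log₁₀(10^(87.358/10)+10^(82.812/10)) = 88.66 dB SPL.

88.66 dB SPL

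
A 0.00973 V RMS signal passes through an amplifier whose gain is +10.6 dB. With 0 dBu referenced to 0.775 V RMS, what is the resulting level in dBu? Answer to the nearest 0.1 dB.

Input level: 20·log₁₀(0.00973/0.775) = -38.02 dBu.
Output: -38.02 + 10.6 = -27.4 dBu.

-27.4 dBu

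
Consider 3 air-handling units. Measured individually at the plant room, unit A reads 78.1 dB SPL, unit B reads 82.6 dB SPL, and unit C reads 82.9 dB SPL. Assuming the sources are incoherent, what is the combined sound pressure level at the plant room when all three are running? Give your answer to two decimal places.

86.45 dB SPL

Add the sources as powers (linear), then convert back to dB:
L_total = 10·log₁₀(10^(78.1/10) + 10^(82.6/10) + 10^(82.9/10)) = 10·log₁₀(441500000) = 86.45 dB SPL.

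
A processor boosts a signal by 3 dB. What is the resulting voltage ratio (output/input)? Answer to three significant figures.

1.41

Voltage ratio = 10^(dB/20).
10^(3/20) = 10^(0.1500) = 1.41.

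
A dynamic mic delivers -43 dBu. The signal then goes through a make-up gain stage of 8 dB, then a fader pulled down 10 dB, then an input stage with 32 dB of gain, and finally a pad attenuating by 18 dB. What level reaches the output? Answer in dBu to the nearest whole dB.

-31 dBu

Gain stages sum in dB:
-43 + 8 − 10 + 32 − 18 = -31 dBu.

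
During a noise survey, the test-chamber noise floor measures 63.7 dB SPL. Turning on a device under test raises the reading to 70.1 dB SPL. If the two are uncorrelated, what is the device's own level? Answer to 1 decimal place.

69.0 dB SPL

Subtract intensities: L_src = 10·log₁₀(10^(L_total/10) − 10^(L_bg/10)).
L_src = 10·log₁₀(10^(70.1/10) − 10^(63.7/10)) = 10·log₁₀(7889000) = 69.0 dB SPL.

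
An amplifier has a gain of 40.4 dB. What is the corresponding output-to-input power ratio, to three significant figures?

Power ratio = 10^(dB/10).
10^(40.4/10) = 10^(4.040) = 11000.

11000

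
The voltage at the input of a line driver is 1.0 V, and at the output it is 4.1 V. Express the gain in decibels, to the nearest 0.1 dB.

For a voltage ratio, dB = 20·log₁₀(V₂/V₁).
20·log₁₀(4.1/1.0) = 20·log₁₀(4.100) = 12.3 dB.

12.3 dB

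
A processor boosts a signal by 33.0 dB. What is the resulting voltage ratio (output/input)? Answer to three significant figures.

Voltage ratio = 10^(dB/20).
10^(33.0/20) = 10^(1.650) = 44.7.

44.7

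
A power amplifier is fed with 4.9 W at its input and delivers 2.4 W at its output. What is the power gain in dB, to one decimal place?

Power is a power quantity, so gain = 10·log₁₀(P_out/P_in).
10·log₁₀(2.4/4.9) = 10·log₁₀(0.4898) = -3.1 dB.

-3.1 dB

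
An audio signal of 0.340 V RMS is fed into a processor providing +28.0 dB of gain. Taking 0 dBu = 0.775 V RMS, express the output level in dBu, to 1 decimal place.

+20.8 dBu

Input level: 20·log₁₀(0.340/0.775) = -7.16 dBu.
Output: -7.16 + 28.0 = +20.8 dBu.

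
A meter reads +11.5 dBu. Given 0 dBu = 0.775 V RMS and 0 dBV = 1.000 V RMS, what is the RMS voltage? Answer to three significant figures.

2.91 V

V = 0.775 V × 10^(+11.5/20).
= 0.775 × 3.758 = 2.91 V.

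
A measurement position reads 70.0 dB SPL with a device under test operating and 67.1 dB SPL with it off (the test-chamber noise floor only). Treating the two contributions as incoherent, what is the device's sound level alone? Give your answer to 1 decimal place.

Background correction is a power subtraction:
L_src = 10·log₁₀(10^(70.0/10) − 10^(67.1/10)) = 10·log₁₀(4871000) = 66.9 dB SPL.

66.9 dB SPL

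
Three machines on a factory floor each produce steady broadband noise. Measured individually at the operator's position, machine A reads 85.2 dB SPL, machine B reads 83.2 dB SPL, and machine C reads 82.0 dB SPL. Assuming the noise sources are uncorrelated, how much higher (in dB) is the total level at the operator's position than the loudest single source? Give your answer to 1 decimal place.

Incoherent sources sum as intensities:
L_total = 10·log₁₀(10^(85.2/10) + 10^(83.2/10) + 10^(82.0/10)) = 88.44 dB SPL.
Excess over the loudest (85.2 dB): 88.44 − 85.2 = 3.2 dB.

3.2 dB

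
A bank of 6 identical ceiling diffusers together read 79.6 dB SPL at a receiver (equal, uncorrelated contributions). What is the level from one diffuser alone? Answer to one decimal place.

6 equal incoherent sources add 10·log₁₀(6) = 7.78 dB over one source.
L_one = 79.6 − 7.78 = 71.8 dB SPL.

71.8 dB SPL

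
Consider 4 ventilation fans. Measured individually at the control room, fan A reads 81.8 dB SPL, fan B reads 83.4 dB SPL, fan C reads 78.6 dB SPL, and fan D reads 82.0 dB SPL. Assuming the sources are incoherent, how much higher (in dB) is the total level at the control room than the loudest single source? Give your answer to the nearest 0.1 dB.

Add the sources as powers (linear), then convert back to dB:
L_total = 10·log₁₀(10^(81.8/10) + 10^(83.4/10) + 10^(78.6/10) + 10^(82.0/10)) = 87.79 dB SPL.
Excess over the loudest (83.4 dB): 87.79 − 83.4 = 4.4 dB.

4.4 dB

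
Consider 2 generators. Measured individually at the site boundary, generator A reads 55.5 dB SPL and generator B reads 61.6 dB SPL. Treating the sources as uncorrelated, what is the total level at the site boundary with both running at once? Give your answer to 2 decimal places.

Uncorrelated sources add in intensity (power), not in dB.
L_total = 10·log₁₀(10^(55.5/10) + 10^(61.6/10)) = 10·log₁₀(1800000) = 62.55 dB SPL.

62.55 dB SPL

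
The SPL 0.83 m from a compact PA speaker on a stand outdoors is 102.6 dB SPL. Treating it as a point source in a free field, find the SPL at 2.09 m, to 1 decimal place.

Free-field point source: level drops by 20·log₁₀ of the distance ratio.
ΔL = −20·log₁₀(2.09/0.83) = -8.02 dB, so L₂ = 102.6 + (-8.02) = 94.6 dB SPL.

94.6 dB SPL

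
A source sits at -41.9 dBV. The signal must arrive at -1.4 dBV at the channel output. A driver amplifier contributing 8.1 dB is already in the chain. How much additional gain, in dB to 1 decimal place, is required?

32.4 dB

The required make-up gain is the shortfall in the dB sum.
G = -1.4 − (-41.9) − 8.1 = 32.4 dB.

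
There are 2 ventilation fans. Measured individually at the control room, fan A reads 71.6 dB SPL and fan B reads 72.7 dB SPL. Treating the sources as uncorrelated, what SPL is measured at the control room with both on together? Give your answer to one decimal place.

Uncorrelated sources add in intensity (power), not in dB.
L_total = 10·log₁₀(10^(71.6/10) + 10^(72.7/10)) = 10·log₁₀(33080000) = 75.2 dB SPL.

75.2 dB SPL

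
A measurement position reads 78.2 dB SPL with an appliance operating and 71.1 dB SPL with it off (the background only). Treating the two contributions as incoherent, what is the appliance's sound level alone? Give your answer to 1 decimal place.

77.3 dB SPL

Remove the background by subtracting linear intensities:
L_src = 10·log₁₀(10^(78.2/10) − 10^(71.1/10)) = 10·log₁₀(53190000) = 77.3 dB SPL.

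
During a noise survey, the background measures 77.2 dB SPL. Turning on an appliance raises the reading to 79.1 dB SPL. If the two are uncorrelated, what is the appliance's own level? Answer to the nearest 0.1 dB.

74.6 dB SPL

Remove the background by subtracting linear intensities:
L_src = 10·log₁₀(10^(79.1/10) − 10^(77.2/10)) = 10·log₁₀(28800000) = 74.6 dB SPL.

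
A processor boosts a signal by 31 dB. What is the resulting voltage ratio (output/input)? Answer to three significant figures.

Voltage ratio = 10^(dB/20).
10^(31/20) = 10^(1.550) = 35.5.

35.5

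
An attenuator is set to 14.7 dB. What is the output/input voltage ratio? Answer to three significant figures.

Voltage ratio = 10^(dB/20).
10^(-14.7/20) = 10^(-0.7350) = 0.184.

0.184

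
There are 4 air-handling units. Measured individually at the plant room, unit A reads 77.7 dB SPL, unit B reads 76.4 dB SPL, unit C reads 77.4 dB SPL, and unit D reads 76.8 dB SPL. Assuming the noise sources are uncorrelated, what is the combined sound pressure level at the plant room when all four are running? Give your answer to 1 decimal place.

Uncorrelated sources add in intensity (power), not in dB.
L_total = 10·log₁₀(10^(77.7/10) + 10^(76.4/10) + 10^(77.4/10) + 10^(76.8/10)) = 10·log₁₀(205400000) = 83.1 dB SPL.

83.1 dB SPL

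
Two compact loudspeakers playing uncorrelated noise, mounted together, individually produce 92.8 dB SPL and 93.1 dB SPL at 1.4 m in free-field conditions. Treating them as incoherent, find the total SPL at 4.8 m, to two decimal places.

Combined at 1.4 m: 10·log₁₀(10^(92.8/10)+10^(93.1/10)) = 95.963 dB SPL.
Then apply −20·log₁₀(4.8/1.4) = -10.702 dB → 85.26 dB SPL.

85.26 dB SPL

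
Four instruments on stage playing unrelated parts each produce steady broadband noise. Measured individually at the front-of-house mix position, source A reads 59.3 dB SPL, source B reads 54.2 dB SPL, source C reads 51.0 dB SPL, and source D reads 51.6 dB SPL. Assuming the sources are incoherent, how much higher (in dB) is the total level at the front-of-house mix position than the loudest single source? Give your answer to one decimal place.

Incoherent sources sum as intensities:
L_total = 10·log₁₀(10^(59.3/10) + 10^(54.2/10) + 10^(51.0/10) + 10^(51.6/10)) = 61.41 dB SPL.
Excess over the loudest (59.3 dB): 61.41 − 59.3 = 2.1 dB.

2.1 dB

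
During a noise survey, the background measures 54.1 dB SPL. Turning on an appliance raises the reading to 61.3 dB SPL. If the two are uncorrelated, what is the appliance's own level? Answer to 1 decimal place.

60.4 dB SPL

Background correction is a power subtraction:
L_src = 10·log₁₀(10^(61.3/10) − 10^(54.1/10)) = 10·log₁₀(1092000) = 60.4 dB SPL.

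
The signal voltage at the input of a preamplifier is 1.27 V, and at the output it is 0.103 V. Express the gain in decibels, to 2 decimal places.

-21.82 dB

For a voltage ratio, dB = 20·log₁₀(V₂/V₁).
20·log₁₀(0.103/1.27) = 20·log₁₀(0.08110) = -21.82 dB.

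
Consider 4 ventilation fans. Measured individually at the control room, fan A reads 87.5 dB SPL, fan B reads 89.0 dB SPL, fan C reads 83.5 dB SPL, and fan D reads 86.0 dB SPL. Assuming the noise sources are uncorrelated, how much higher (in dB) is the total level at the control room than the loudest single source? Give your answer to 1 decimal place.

Add the sources as powers (linear), then convert back to dB:
L_total = 10·log₁₀(10^(87.5/10) + 10^(89.0/10) + 10^(83.5/10) + 10^(86.0/10)) = 92.96 dB SPL.
Excess over the loudest (89.0 dB): 92.96 − 89.0 = 4.0 dB.

4.0 dB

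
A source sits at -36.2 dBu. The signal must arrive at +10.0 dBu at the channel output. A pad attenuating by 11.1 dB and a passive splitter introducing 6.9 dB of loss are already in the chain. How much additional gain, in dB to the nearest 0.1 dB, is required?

The required make-up gain is the shortfall in the dB sum.
G = +10.0 − (-36.2) + 11.1 + 6.9 = 64.2 dB.

64.2 dB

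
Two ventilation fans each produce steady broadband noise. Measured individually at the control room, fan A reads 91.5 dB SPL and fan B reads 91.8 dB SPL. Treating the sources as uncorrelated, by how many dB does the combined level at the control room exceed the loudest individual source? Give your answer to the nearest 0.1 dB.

2.9 dB

Incoherent sources sum as intensities:
L_total = 10·log₁₀(10^(91.5/10) + 10^(91.8/10)) = 94.66 dB SPL.
Excess over the loudest (91.8 dB): 94.66 − 91.8 = 2.9 dB.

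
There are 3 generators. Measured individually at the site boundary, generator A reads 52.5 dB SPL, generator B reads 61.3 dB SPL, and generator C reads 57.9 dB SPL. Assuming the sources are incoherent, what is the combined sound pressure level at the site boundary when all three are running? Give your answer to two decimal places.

Incoherent sources sum as intensities:
L_total = 10·log₁₀(10^(52.5/10) + 10^(61.3/10) + 10^(57.9/10)) = 10·log₁₀(2143000) = 63.31 dB SPL.

63.31 dB SPL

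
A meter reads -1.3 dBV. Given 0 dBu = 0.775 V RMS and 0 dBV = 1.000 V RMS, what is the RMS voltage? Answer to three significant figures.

0.861 V

V = 1.000 V × 10^(-1.3/20).
= 1.000 × 0.8610 = 0.861 V.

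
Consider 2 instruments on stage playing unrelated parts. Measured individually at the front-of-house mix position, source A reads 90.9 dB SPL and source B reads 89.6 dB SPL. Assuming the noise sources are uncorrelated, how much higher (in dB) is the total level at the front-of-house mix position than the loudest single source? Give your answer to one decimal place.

2.4 dB

Add the sources as powers (linear), then convert back to dB:
L_total = 10·log₁₀(10^(90.9/10) + 10^(89.6/10)) = 93.31 dB SPL.
Excess over the loudest (90.9 dB): 93.31 − 90.9 = 2.4 dB.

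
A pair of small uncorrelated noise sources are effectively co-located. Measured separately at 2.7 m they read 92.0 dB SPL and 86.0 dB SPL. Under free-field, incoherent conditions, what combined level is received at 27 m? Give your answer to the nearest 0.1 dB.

Combined at 2.7 m: 10·log₁₀(10^(92.0/10)+10^(86.0/10)) = 92.97 dB SPL.
Then apply −20·log₁₀(27/2.7) = -20.00 dB → 73.0 dB SPL.

73.0 dB SPL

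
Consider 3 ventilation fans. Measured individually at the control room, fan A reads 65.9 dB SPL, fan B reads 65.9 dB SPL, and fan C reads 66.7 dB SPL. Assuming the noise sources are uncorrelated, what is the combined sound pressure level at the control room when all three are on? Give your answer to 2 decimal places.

Incoherent sources sum as intensities:
L_total = 10·log₁₀(10^(65.9/10) + 10^(65.9/10) + 10^(66.7/10)) = 10·log₁₀(12460000) = 70.95 dB SPL.

70.95 dB SPL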